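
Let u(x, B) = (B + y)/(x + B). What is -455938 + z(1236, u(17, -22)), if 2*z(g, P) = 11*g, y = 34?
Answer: -449140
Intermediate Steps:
u(x, B) = (34 + B)/(B + x) (u(x, B) = (B + 34)/(x + B) = (34 + B)/(B + x))
z(g, P) = 11*g/2 (z(g, P) = (11*g)/2 = 11*g/2)
-455938 + z(1236, u(17, -22)) = -455938 + (11/2)*1236 = -455938 + 6798 = -449140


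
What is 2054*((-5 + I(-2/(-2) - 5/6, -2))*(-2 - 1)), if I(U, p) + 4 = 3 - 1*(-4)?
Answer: 12324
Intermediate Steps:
I(U, p) = 3 (I(U, p) = -4 + (3 - 1*(-4)) = -4 + (3 + 4) = -4 + 7 = 3)
2054*((-5 + I(-2/(-2) - 5/6, -2))*(-2 - 1)) = 2054*((-5 + 3)*(-2 - 1)) = 2054*(-2*(-3)) = 2054*6 = 12324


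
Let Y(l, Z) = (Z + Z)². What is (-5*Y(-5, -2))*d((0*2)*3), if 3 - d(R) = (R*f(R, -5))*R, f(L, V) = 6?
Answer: -240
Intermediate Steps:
Y(l, Z) = 4*Z² (Y(l, Z) = (2*Z)² = 4*Z²)
d(R) = 3 - 6*R² (d(R) = 3 - R*6*R = 3 - 6*R*R = 3 - 6*R²)
(-5*Y(-5, -2))*d((0*2)*3) = (-20*(-2)²)*(3 - 6*((0*2)*3)²) = (-20*4)*(3 - 6*(0*3)²) = (-5*16)*(3 - 6*0²) = -80*(3 - 6*0) = -80*(3 + 0) = -80*3 = -240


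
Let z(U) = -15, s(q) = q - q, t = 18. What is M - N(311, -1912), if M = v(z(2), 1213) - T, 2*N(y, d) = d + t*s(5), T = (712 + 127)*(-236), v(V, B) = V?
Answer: 198945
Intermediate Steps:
s(q) = 0
T = -198004 (T = 839*(-236) = -198004)
N(y, d) = d/2 (N(y, d) = (d + 18*0)/2 = (d + 0)/2 = d/2)
M = 197989 (M = -15 - 1*(-198004) = -15 + 198004 = 197989)
M - N(311, -1912) = 197989 - (-1912)/2 = 197989 - 1*(-956) = 197989 + 956 = 198945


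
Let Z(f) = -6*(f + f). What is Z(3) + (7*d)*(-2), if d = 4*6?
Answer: -372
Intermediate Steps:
d = 24
Z(f) = -12*f
Z(3) + (7*d)*(-2) = -12*3 + (7*24)*(-2) = -36 + 168*(-2) = -36 - 336 = -372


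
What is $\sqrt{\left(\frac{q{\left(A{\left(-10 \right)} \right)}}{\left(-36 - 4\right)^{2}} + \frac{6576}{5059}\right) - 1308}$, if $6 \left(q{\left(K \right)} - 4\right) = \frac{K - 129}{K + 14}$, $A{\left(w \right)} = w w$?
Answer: $\frac{i \sqrt{695399155828642127}}{23069040} \approx 36.148 i$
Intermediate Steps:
$A{\left(w \right)} = w^{2}$
$q{\left(K \right)} = 4 + \frac{-129 + K}{6 \left(14 + K\right)}$ ($q{\left(K \right)} = 4 + \frac{\left(K - 129\right) \frac{1}{K + 14}}{6} = 4 + \frac{\left(-129 + K\right) \frac{1}{14 + K}}{6} = 4 + \frac{\frac{1}{14 + K} \left(-129 + K\right)}{6} = 4 + \frac{-129 + K}{6 \left(14 + K\right)}$)
$\sqrt{\left(\frac{q{\left(A{\left(-10 \right)} \right)}}{\left(-36 - 4\right)^{2}} + \frac{6576}{5059}\right) - 1308} = \sqrt{\left(\frac{\frac{1}{6} \frac{1}{14 + \left(-10\right)^{2}} \left(207 + 25 \left(-10\right)^{2}\right)}{\left(-36 - 4\right)^{2}} + \frac{6576}{5059}\right) - 1308} = \sqrt{\left(\frac{\frac{1}{6} \frac{1}{14 + 100} \left(207 + 25 \cdot 100\right)}{\left(-40\right)^{2}} + 6576 \cdot \frac{1}{5059}\right) - 1308} = \sqrt{\left(\frac{\frac{1}{6} \cdot \frac{1}{114} \left(207 + 2500\right)}{1600} + \frac{6576}{5059}\right) - 1308} = \sqrt{\left(\frac{1}{6} \cdot \frac{1}{114} \cdot 2707 \cdot \frac{1}{1600} + \frac{6576}{5059}\right) - 1308} = \sqrt{\left(\frac{2707}{684} \cdot \frac{1}{1600} + \frac{6576}{5059}\right) - 1308} = \sqrt{\left(\frac{2707}{1094400} + \frac{6576}{5059}\right) - 1308} = \sqrt{\frac{7210469113}{5536569600} - 1308} = \sqrt{- \frac{7234622567687}{5536569600}} = \frac{i \sqrt{695399155828642127}}{23069040}$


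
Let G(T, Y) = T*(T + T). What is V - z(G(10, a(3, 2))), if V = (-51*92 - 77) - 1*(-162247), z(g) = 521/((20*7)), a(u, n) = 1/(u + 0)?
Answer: 22046399/140 ≈ 1.5747e+5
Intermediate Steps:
a(u, n) = 1/u
G(T, Y) = 2*T² (G(T, Y) = T*(2*T) = 2*T²)
z(g) = 521/140
V = 157478 (V = (-4692 - 77) + 162247 = -4769 + 162247 = 157478)
V - z(G(10, a(3, 2))) = 157478 - 1*521/140 = 157478 - 521/140 = 22046399/140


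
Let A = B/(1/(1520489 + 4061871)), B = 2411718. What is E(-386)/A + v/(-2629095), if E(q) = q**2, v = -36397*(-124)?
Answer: -144671287215402721/84275503101921180 ≈ -1.7166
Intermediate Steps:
v = 4513228
A = 13463078094480 (A = 2411718/(1/(1520489 + 4061871)) = 2411718/(1/5582360) = 2411718*5582360 = 13463078094480)
E(-386)/A + v/(-2629095) = (-386)**2/13463078094480 + 4513228/(-2629095) = 148996*(1/13463078094480) + 4513228*(-1/2629095) = 37249/3365769523620 - 4513228/2629095 = -144671287215402721/84275503101921180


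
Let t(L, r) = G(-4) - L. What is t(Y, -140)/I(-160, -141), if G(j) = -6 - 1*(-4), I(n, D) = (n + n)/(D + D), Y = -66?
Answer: 282/5 ≈ 56.400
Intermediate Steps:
I(n, D) = n/D (I(n, D) = (2*n)/((2*D)) = (2*n)*(1/(2*D)) = n/D)
G(j) = -2 (G(j) = -6 + 4 = -2)
t(L, r) = -2 - L
t(Y, -140)/I(-160, -141) = (-2 - 1*(-66))/((-160/(-141))) = (-2 + 66)/((-160*(-1/141))) = 64/(160/141) = 64*(141/160) = 282/5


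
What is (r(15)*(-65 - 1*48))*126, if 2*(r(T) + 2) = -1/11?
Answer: 320355/11 ≈ 29123.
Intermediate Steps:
r(T) = -45/22 (r(T) = -2 + (-1/11)/2 = -2 + (-1*1/11)/2 = -2 + (½)*(-1/11) = -2 - 1/22 = -45/22)
(r(15)*(-65 - 1*48))*126 = -45*(-65 - 1*48)/22*126 = -45*(-65 - 48)/22*126 = -45/22*(-113)*126 = (5085/22)*126 = 320355/11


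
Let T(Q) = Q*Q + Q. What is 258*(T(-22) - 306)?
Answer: 40248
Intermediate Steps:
T(Q) = Q + Q**2 (T(Q) = Q**2 + Q = Q + Q**2)
258*(T(-22) - 306) = 258*(-22*(1 - 22) - 306) = 258*(-22*(-21) - 306) = 258*(462 - 306) = 258*156 = 40248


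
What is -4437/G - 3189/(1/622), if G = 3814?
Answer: -7565294649/3814 ≈ -1.9836e+6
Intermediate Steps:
-4437/G - 3189/(1/622) = -4437/3814 - 3189/(1/622) = -4437*1/3814 - 3189/1/622 = -4437/3814 - 3189*622 = -4437/3814 - 1983558 = -7565294649/3814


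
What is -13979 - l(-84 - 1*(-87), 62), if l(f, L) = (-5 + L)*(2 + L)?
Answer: -17627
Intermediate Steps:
-13979 - l(-84 - 1*(-87), 62) = -13979 - (-10 + 62**2 - 3*62) = -13979 - (-10 + 3844 - 186) = -13979 - 1*3648 = -13979 - 3648 = -17627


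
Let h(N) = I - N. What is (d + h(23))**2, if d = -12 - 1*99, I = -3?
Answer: 18769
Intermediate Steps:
h(N) = -3 - N
d = -111 (d = -12 - 99 = -111)
(d + h(23))**2 = (-111 + (-3 - 1*23))**2 = (-111 + (-3 - 23))**2 = (-111 - 26)**2 = (-137)**2 = 18769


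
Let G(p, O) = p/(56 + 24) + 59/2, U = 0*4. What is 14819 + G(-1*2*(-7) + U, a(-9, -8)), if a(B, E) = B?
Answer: 593947/40 ≈ 14849.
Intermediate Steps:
U = 0
G(p, O) = 59/2 + p/80 (G(p, O) = p/80 + 59*(½) = p*(1/80) + 59/2 = p/80 + 59/2 = 59/2 + p/80)
14819 + G(-1*2*(-7) + U, a(-9, -8)) = 14819 + (59/2 + (-1*2*(-7) + 0)/80) = 14819 + (59/2 + (-2*(-7) + 0)/80) = 14819 + (59/2 + (14 + 0)/80) = 14819 + (59/2 + (1/80)*14) = 14819 + (59/2 + 7/40) = 14819 + 1187/40 = 593947/40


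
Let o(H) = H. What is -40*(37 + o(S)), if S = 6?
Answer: -1720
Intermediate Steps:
-40*(37 + o(S)) = -40*(37 + 6) = -40*43 = -1720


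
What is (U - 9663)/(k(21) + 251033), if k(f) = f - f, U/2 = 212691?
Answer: 415719/251033 ≈ 1.6560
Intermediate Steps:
U = 425382 (U = 2*212691 = 425382)
k(f) = 0
(U - 9663)/(k(21) + 251033) = (425382 - 9663)/(0 + 251033) = 415719/251033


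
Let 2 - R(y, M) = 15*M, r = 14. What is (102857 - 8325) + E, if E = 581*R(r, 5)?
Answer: 52119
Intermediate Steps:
R(y, M) = 2 - 15*M
E = -42413 (E = 581*(2 - 15*5) = 581*(2 - 75) = 581*(-73) = -42413)
(102857 - 8325) + E = (102857 - 8325) - 42413 = 94532 - 42413 = 52119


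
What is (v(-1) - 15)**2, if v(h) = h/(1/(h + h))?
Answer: 169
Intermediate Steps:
v(h) = 2*h**2 (v(h) = h/(1/(2*h)) = h/((1/(2*h))) = h*(2*h) = 2*h**2)
(v(-1) - 15)**2 = (2*(-1)**2 - 15)**2 = (2*1 - 15)**2 = (2 - 15)**2 = (-13)**2 = 169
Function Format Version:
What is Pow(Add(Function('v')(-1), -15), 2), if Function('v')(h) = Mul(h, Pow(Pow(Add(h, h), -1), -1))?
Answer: 169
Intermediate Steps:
Function('v')(h) = Mul(2, Pow(h, 2)) (Function('v')(h) = Mul(h, Pow(Pow(Mul(2, h), -1), -1)) = Mul(h, Pow(Mul(Rational(1, 2), Pow(h, -1)), -1)) = Mul(h, Mul(2, h)) = Mul(2, Pow(h, 2)))
Pow(Add(Function('v')(-1), -15), 2) = Pow(Add(Mul(2, Pow(-1, 2)), -15), 2) = Pow(Add(Mul(2, 1), -15), 2) = Pow(Add(2, -15), 2) = Pow(-13, 2) = 169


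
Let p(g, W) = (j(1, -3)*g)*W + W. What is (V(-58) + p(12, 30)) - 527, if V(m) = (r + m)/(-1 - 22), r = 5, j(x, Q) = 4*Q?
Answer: -110738/23 ≈ -4814.7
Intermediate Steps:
V(m) = -5/23 - m/23 (V(m) = (5 + m)/(-1 - 22) = (5 + m)/(-23) = (5 + m)*(-1/23) = -5/23 - m/23)
p(g, W) = W - 12*W*g (p(g, W) = ((4*(-3))*g)*W + W = (-12*g)*W + W = -12*W*g + W = W - 12*W*g)
(V(-58) + p(12, 30)) - 527 = ((-5/23 - 1/23*(-58)) + 30*(1 - 12*12)) - 527 = ((-5/23 + 58/23) + 30*(1 - 144)) - 527 = (53/23 + 30*(-143)) - 527 = (53/23 - 4290) - 527 = -98617/23 - 527 = -110738/23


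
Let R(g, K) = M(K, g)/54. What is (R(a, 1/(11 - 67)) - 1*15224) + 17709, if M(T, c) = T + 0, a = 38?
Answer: 7514639/3024 ≈ 2485.0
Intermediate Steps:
M(T, c) = T
R(g, K) = K/54
(R(a, 1/(11 - 67)) - 1*15224) + 17709 = (1/(54*(11 - 67)) - 1*15224) + 17709 = ((1/54)/(-56) - 15224) + 17709 = ((1/54)*(-1/56) - 15224) + 17709 = (-1/3024 - 15224) + 17709 = -46037377/3024 + 17709 = 7514639/3024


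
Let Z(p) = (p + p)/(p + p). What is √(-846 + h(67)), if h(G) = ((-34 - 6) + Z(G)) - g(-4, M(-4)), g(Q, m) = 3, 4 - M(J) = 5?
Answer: 2*I*√222 ≈ 29.799*I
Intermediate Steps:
Z(p) = 1 (Z(p) = (2*p)/((2*p)) = (2*p)*(1/(2*p)) = 1)
M(J) = -1 (M(J) = 4 - 1*5 = 4 - 5 = -1)
h(G) = -42 (h(G) = ((-34 - 6) + 1) - 1*3 = (-40 + 1) - 3 = -39 - 3 = -42)
√(-846 + h(67)) = √(-846 - 42) = √(-888) = 2*I*√222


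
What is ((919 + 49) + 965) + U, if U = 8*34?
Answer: 2205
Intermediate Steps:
U = 272
((919 + 49) + 965) + U = ((919 + 49) + 965) + 272 = (968 + 965) + 272 = 1933 + 272 = 2205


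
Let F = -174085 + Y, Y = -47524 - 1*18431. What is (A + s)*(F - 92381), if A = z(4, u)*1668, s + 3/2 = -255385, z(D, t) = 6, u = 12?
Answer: 163137932697/2 ≈ 8.1569e+10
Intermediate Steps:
Y = -65955 (Y = -47524 - 18431 = -65955)
s = -510773/2 (s = -3/2 - 255385 = -510773/2 ≈ -2.5539e+5)
A = 10008 (A = 6*1668 = 10008)
F = -240040 (F = -174085 - 65955 = -240040)
(A + s)*(F - 92381) = (10008 - 510773/2)*(-240040 - 92381) = -490757/2*(-332421) = 163137932697/2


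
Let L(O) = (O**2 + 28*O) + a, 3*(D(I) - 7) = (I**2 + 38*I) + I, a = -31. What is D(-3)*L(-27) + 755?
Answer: 2437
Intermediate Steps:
D(I) = 7 + 13*I + I**2/3 (D(I) = 7 + ((I**2 + 38*I) + I)/3 = 7 + (I**2 + 39*I)/3 = 7 + (13*I + I**2/3) = 7 + 13*I + I**2/3)
L(O) = -31 + O**2 + 28*O (L(O) = (O**2 + 28*O) - 31 = -31 + O**2 + 28*O)
D(-3)*L(-27) + 755 = (7 + 13*(-3) + (1/3)*(-3)**2)*(-31 + (-27)**2 + 28*(-27)) + 755 = (7 - 39 + (1/3)*9)*(-31 + 729 - 756) + 755 = (7 - 39 + 3)*(-58) + 755 = -29*(-58) + 755 = 1682 + 755 = 2437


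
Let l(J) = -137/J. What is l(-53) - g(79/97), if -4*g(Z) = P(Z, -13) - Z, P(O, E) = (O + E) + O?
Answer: -4745/10282 ≈ -0.46149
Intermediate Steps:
P(O, E) = E + 2*O (P(O, E) = (E + O) + O = E + 2*O)
g(Z) = 13/4 - Z/4 (g(Z) = -((-13 + 2*Z) - Z)/4 = -(-13 + Z)/4 = 13/4 - Z/4)
l(-53) - g(79/97) = -137/(-53) - (13/4 - 79/(4*97)) = -137*(-1/53) - (13/4 - 79/(4*97)) = 137/53 - (13/4 - ¼*79/97) = 137/53 - (13/4 - 79/388) = 137/53 - 1*591/194 = 137/53 - 591/194 = -4745/10282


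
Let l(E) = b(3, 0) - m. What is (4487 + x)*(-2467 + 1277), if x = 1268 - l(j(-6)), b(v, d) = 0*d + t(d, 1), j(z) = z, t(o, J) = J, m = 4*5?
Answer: -6871060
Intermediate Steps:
m = 20
b(v, d) = 1 (b(v, d) = 0*d + 1 = 0 + 1 = 1)
l(E) = -19 (l(E) = 1 - 1*20 = 1 - 20 = -19)
x = 1287 (x = 1268 - 1*(-19) = 1268 + 19 = 1287)
(4487 + x)*(-2467 + 1277) = (4487 + 1287)*(-2467 + 1277) = 5774*(-1190) = -6871060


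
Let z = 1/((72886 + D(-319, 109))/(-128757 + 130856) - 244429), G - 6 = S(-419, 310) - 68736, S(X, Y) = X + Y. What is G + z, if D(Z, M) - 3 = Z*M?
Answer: -35315670404266/513018353 ≈ -68839.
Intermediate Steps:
D(Z, M) = 3 + M*Z (D(Z, M) = 3 + Z*M = 3 + M*Z)
G = -68839 (G = 6 + ((-419 + 310) - 68736) = 6 + (-109 - 68736) = 6 - 68845 = -68839)
z = -2099/513018353 (z = 1/((72886 + (3 + 109*(-319)))/(-128757 + 130856) - 244429) = 1/((72886 + (3 - 34771))/2099 - 244429) = 1/((72886 - 34768)*(1/2099) - 244429) = 1/(38118*(1/2099) - 244429) = 1/(38118/2099 - 244429) = 1/(-513018353/2099) = -2099/513018353 ≈ -4.0915e-6)
G + z = -68839 - 2099/513018353 = -35315670404266/513018353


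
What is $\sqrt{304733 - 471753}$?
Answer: $2 i \sqrt{41755} \approx 408.68 i$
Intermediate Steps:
$\sqrt{304733 - 471753} = \sqrt{-167020} = 2 i \sqrt{41755}$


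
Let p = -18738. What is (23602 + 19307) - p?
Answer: 61647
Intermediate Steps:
(23602 + 19307) - p = (23602 + 19307) - 1*(-18738) = 42909 + 18738 = 61647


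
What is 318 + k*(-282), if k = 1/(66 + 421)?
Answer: 154584/487 ≈ 317.42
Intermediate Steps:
k = 1/487 ≈ 0.0020534
318 + k*(-282) = 318 + (1/487)*(-282) = 318 - 282/487 = 154584/487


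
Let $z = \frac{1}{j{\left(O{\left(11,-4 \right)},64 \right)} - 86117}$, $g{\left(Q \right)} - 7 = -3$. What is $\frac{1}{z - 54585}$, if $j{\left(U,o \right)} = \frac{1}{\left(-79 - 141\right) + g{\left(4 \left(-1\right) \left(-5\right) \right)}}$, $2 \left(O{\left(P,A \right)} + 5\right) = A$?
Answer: $- \frac{18601273}{1015350486921} \approx -1.832 \cdot 10^{-5}$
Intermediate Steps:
$O{\left(P,A \right)} = -5 + \frac{A}{2}$
$g{\left(Q \right)} = 4$ ($g{\left(Q \right)} = 7 - 3 = 4$)
$j{\left(U,o \right)} = - \frac{1}{216}$ ($j{\left(U,o \right)} = \frac{1}{\left(-79 - 141\right) + 4} = \frac{1}{-220 + 4} = \frac{1}{-216} = - \frac{1}{216}$)
$z = - \frac{216}{18601273}$ ($z = \frac{1}{- \frac{1}{216} - 86117} = \frac{1}{- \frac{18601273}{216}} = - \frac{216}{18601273} \approx -1.1612 \cdot 10^{-5}$)
$\frac{1}{z - 54585} = \frac{1}{- \frac{216}{18601273} - 54585} = \frac{1}{- \frac{1015350486921}{18601273}} = - \frac{18601273}{1015350486921}$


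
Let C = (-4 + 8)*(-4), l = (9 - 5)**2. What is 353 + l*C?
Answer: 97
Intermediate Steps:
l = 16 (l = 4**2 = 16)
C = -16 (C = 4*(-4) = -16)
353 + l*C = 353 + 16*(-16) = 353 - 256 = 97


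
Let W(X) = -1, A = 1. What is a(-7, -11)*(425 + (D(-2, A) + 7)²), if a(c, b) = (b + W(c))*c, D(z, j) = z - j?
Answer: 37044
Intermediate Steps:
a(c, b) = c*(-1 + b) (a(c, b) = (b - 1)*c = (-1 + b)*c = c*(-1 + b))
a(-7, -11)*(425 + (D(-2, A) + 7)²) = (-7*(-1 - 11))*(425 + ((-2 - 1*1) + 7)²) = (-7*(-12))*(425 + ((-2 - 1) + 7)²) = 84*(425 + (-3 + 7)²) = 84*(425 + 4²) = 84*(425 + 16) = 84*441 = 37044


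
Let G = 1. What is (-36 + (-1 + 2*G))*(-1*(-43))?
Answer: -1505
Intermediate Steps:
(-36 + (-1 + 2*G))*(-1*(-43)) = (-36 + (-1 + 2*1))*(-1*(-43)) = (-36 + (-1 + 2))*43 = (-36 + 1)*43 = -35*43 = -1505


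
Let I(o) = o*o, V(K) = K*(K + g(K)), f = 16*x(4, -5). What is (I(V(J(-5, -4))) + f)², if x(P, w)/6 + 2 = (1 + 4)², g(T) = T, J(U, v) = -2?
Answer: 5161984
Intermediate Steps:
x(P, w) = 138 (x(P, w) = -12 + 6*(1 + 4)² = -12 + 6*5² = -12 + 6*25 = -12 + 150 = 138)
f = 2208 (f = 16*138 = 2208)
V(K) = 2*K² (V(K) = K*(K + K) = K*(2*K) = 2*K²)
I(o) = o²
(I(V(J(-5, -4))) + f)² = ((2*(-2)²)² + 2208)² = ((2*4)² + 2208)² = (8² + 2208)² = (64 + 2208)² = 2272² = 5161984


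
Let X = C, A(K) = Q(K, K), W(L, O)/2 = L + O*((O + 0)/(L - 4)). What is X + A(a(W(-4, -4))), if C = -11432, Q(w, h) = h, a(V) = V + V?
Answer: -11456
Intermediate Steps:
W(L, O) = 2*L + 2*O²/(-4 + L) (W(L, O) = 2*(L + O*((O + 0)/(L - 4))) = 2*(L + O*(O/(-4 + L))) = 2*(L + O²/(-4 + L)) = 2*L + 2*O²/(-4 + L))
a(V) = 2*V
A(K) = K
X = -11432
X + A(a(W(-4, -4))) = -11432 + 2*(2*((-4)² + (-4)² - 4*(-4))/(-4 - 4)) = -11432 + 2*(2*(16 + 16 + 16)/(-8)) = -11432 + 2*(2*(-⅛)*48) = -11432 + 2*(-12) = -11432 - 24 = -11456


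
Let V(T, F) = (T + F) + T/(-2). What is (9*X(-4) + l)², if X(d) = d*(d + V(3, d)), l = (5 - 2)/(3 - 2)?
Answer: 56169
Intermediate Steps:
l = 3 (l = 3/1 = 3*1 = 3)
V(T, F) = F + T/2 (V(T, F) = (F + T) + T*(-½) = (F + T) - T/2 = F + T/2)
X(d) = d*(3/2 + 2*d) (X(d) = d*(d + (d + (½)*3)) = d*(d + (d + 3/2)) = d*(d + (3/2 + d)) = d*(3/2 + 2*d))
(9*X(-4) + l)² = (9*((½)*(-4)*(3 + 4*(-4))) + 3)² = (9*((½)*(-4)*(3 - 16)) + 3)² = (9*((½)*(-4)*(-13)) + 3)² = (9*26 + 3)² = (234 + 3)² = 237² = 56169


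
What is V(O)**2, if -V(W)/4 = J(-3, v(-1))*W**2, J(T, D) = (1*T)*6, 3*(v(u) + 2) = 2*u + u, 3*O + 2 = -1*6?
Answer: 262144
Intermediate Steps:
O = -8/3 (O = -2/3 + (-1*6)/3 = -2/3 + (1/3)*(-6) = -2/3 - 2 = -8/3 ≈ -2.6667)
v(u) = -2 + u (v(u) = -2 + (2*u + u)/3 = -2 + (3*u)/3 = -2 + u)
J(T, D) = 6*T (J(T, D) = T*6 = 6*T)
V(W) = 72*W**2 (V(W) = -4*6*(-3)*W**2 = -(-72)*W**2 = 72*W**2)
V(O)**2 = (72*(-8/3)**2)**2 = (72*(64/9))**2 = 512**2 = 262144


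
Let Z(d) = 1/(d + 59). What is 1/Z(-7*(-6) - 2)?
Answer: 99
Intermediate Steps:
Z(d) = 1/(59 + d)
1/Z(-7*(-6) - 2) = 1/(1/(59 + (-7*(-6) - 2))) = 1/(1/(59 + (42 - 2))) = 1/(1/(59 + 40)) = 1/(1/99) = 99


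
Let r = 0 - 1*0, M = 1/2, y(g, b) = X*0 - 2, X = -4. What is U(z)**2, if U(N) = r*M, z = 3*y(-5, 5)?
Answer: 0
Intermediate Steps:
y(g, b) = -2 (y(g, b) = -4*0 - 2 = 0 - 2 = -2)
M = 1/2 ≈ 0.50000
r = 0 (r = 0 + 0 = 0)
z = -6 (z = 3*(-2) = -6)
U(N) = 0 (U(N) = 0*(1/2) = 0)
U(z)**2 = 0**2 = 0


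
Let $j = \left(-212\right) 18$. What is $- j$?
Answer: $3816$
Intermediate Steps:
$j = -3816$
$- j = \left(-1\right) \left(-3816\right) = 3816$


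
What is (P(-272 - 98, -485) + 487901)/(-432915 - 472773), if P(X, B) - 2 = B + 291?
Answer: -487709/905688 ≈ -0.53850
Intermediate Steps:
P(X, B) = 293 + B (P(X, B) = 2 + (B + 291) = 2 + (291 + B) = 293 + B)
(P(-272 - 98, -485) + 487901)/(-432915 - 472773) = ((293 - 485) + 487901)/(-432915 - 472773) = (-192 + 487901)/(-905688) = 487709*(-1/905688) = -487709/905688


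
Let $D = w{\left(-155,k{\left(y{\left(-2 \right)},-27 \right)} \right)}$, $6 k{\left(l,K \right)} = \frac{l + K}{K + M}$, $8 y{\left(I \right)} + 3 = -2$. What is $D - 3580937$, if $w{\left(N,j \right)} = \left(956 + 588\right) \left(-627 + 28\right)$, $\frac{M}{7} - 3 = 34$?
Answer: $-4505793$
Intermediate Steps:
$M = 259$ ($M = 21 + 7 \cdot 34 = 21 + 238 = 259$)
$y{\left(I \right)} = - \frac{5}{8}$ ($y{\left(I \right)} = - \frac{3}{8} + \frac{1}{8} \left(-2\right) = - \frac{3}{8} - \frac{1}{4} = - \frac{5}{8}$)
$k{\left(l,K \right)} = \frac{K + l}{6 \left(259 + K\right)}$ ($k{\left(l,K \right)} = \frac{\left(l + K\right) \frac{1}{K + 259}}{6} = \frac{\left(K + l\right) \frac{1}{259 + K}}{6} = \frac{\frac{1}{259 + K} \left(K + l\right)}{6} = \frac{K + l}{6 \left(259 + K\right)}$)
$w{\left(N,j \right)} = -924856$ ($w{\left(N,j \right)} = 1544 \left(-599\right) = -924856$)
$D = -924856$
$D - 3580937 = -924856 - 3580937 = -4505793$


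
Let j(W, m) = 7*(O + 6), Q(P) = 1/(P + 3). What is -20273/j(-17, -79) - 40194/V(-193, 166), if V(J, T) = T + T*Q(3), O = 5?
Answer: -273551/581 ≈ -470.83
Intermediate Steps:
Q(P) = 1/(3 + P)
j(W, m) = 77 (j(W, m) = 7*(5 + 6) = 7*11 = 77)
V(J, T) = 7*T/6 (V(J, T) = T + T/(3 + 3) = T + T/6 = 7*T/6)
-20273/j(-17, -79) - 40194/V(-193, 166) = -20273/77 - 40194/((7/6)*166) = -20273*1/77 - 40194/581/3 = -1843/7 - 40194*3/581 = -1843/7 - 17226/83 = -273551/581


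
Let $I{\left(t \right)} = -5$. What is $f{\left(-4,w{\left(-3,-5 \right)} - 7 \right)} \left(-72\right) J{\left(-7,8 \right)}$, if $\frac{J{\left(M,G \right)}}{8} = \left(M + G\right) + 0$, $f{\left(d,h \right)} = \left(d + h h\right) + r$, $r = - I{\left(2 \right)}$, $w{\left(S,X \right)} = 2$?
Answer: $-14976$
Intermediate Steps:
$r = 5$ ($r = \left(-1\right) \left(-5\right) = 5$)
$f{\left(d,h \right)} = 5 + d + h^{2}$ ($f{\left(d,h \right)} = \left(d + h h\right) + 5 = \left(d + h^{2}\right) + 5 = 5 + d + h^{2}$)
$J{\left(M,G \right)} = 8 G + 8 M$ ($J{\left(M,G \right)} = 8 \left(\left(M + G\right) + 0\right) = 8 \left(\left(G + M\right) + 0\right) = 8 \left(G + M\right) = 8 G + 8 M$)
$f{\left(-4,w{\left(-3,-5 \right)} - 7 \right)} \left(-72\right) J{\left(-7,8 \right)} = \left(5 - 4 + \left(2 - 7\right)^{2}\right) \left(-72\right) \left(8 \cdot 8 + 8 \left(-7\right)\right) = \left(5 - 4 + \left(-5\right)^{2}\right) \left(-72\right) \left(64 - 56\right) = \left(5 - 4 + 25\right) \left(-72\right) 8 = 26 \left(-72\right) 8 = \left(-1872\right) 8 = -14976$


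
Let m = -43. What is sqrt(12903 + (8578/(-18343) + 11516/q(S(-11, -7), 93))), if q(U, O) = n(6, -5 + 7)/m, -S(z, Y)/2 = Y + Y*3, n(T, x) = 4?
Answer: 2*I*sqrt(9328044756615)/18343 ≈ 333.01*I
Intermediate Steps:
S(z, Y) = -8*Y (S(z, Y) = -2*(Y + Y*3) = -2*(Y + 3*Y) = -8*Y)
q(U, O) = -4/43 (q(U, O) = 4/(-43) = 4*(-1/43) = -4/43)
sqrt(12903 + (8578/(-18343) + 11516/q(S(-11, -7), 93))) = sqrt(12903 + (8578/(-18343) + 11516/(-4/43))) = sqrt(12903 + (8578*(-1/18343) + 11516*(-43/4))) = sqrt(12903 + (-8578/18343 - 123797)) = sqrt(12903 - 2270816949/18343) = sqrt(-2034137220/18343) = 2*I*sqrt(9328044756615)/18343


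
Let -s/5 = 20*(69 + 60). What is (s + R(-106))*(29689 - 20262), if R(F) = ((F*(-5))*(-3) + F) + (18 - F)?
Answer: -136427544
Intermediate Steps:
s = -12900 (s = -100*(69 + 60) = -100*129 = -5*2580 = -12900)
R(F) = 18 + 15*F (R(F) = (-5*F*(-3) + F) + (18 - F) = (15*F + F) + (18 - F) = 16*F + (18 - F) = 18 + 15*F)
(s + R(-106))*(29689 - 20262) = (-12900 + (18 + 15*(-106)))*(29689 - 20262) = (-12900 + (18 - 1590))*9427 = (-12900 - 1572)*9427 = -14472*9427 = -136427544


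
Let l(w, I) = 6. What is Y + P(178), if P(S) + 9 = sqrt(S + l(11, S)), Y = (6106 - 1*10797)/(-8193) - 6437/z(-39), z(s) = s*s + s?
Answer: -51688171/4047342 + 2*sqrt(46) ≈ 0.79377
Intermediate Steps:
z(s) = s + s**2 (z(s) = s**2 + s = s + s**2)
Y = -15262093/4047342 (Y = (6106 - 1*10797)/(-8193) - 6437*(-1/(39*(1 - 39))) = (6106 - 10797)*(-1/8193) - 6437/((-39*(-38))) = -4691*(-1/8193) - 6437/1482 = 4691/8193 - 6437*1/1482 = 4691/8193 - 6437/1482 = -15262093/4047342 ≈ -3.7709)
P(S) = -9 + sqrt(6 + S) (P(S) = -9 + sqrt(S + 6) = -9 + sqrt(6 + S))
Y + P(178) = -15262093/4047342 + (-9 + sqrt(6 + 178)) = -15262093/4047342 + (-9 + sqrt(184)) = -15262093/4047342 + (-9 + 2*sqrt(46)) = -51688171/4047342 + 2*sqrt(46)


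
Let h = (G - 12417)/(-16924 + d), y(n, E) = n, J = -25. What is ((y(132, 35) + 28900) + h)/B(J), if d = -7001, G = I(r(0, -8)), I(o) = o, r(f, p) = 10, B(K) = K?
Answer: -694603007/598125 ≈ -1161.3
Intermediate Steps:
G = 10
h = 12407/23925 (h = (10 - 12417)/(-16924 - 7001) = -12407/(-23925) = -12407*(-1/23925) = 12407/23925 ≈ 0.51858)
((y(132, 35) + 28900) + h)/B(J) = ((132 + 28900) + 12407/23925)/(-25) = (29032 + 12407/23925)*(-1/25) = (694603007/23925)*(-1/25) = -694603007/598125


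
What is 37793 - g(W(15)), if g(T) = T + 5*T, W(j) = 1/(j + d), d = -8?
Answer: 264545/7 ≈ 37792.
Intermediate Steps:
W(j) = 1/(-8 + j) (W(j) = 1/(j - 8) = 1/(-8 + j))
g(T) = 6*T
37793 - g(W(15)) = 37793 - 6/(-8 + 15) = 37793 - 6/7 = 264545/7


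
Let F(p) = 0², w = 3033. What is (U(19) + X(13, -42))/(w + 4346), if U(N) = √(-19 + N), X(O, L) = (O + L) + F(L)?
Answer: -29/7379 ≈ -0.0039301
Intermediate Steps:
F(p) = 0
X(O, L) = L + O (X(O, L) = (O + L) + 0 = (L + O) + 0 = L + O)
(U(19) + X(13, -42))/(w + 4346) = (√(-19 + 19) + (-42 + 13))/(3033 + 4346) = (√0 - 29)/7379 = (0 - 29)*(1/7379) = -29*1/7379 = -29/7379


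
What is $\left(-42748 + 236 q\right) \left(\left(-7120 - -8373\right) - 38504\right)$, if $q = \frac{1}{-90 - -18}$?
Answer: $\frac{3185055697}{2} \approx 1.5925 \cdot 10^{9}$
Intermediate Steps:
$q = - \frac{1}{72}$ ($q = \frac{1}{-90 + \left(-1 + 19\right)} = \frac{1}{-90 + 18} = \frac{1}{-72} = - \frac{1}{72} \approx -0.013889$)
$\left(-42748 + 236 q\right) \left(\left(-7120 - -8373\right) - 38504\right) = \left(-42748 + 236 \left(- \frac{1}{72}\right)\right) \left(\left(-7120 - -8373\right) - 38504\right) = \left(-42748 - \frac{59}{18}\right) \left(\left(-7120 + 8373\right) - 38504\right) = - \frac{769523 \left(1253 - 38504\right)}{18} = \left(- \frac{769523}{18}\right) \left(-37251\right) = \frac{3185055697}{2}$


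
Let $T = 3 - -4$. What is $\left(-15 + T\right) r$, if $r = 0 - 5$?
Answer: $40$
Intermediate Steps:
$T = 7$ ($T = 3 + 4 = 7$)
$r = -5$ ($r = 0 - 5 = -5$)
$\left(-15 + T\right) r = \left(-15 + 7\right) \left(-5\right) = \left(-8\right) \left(-5\right) = 40$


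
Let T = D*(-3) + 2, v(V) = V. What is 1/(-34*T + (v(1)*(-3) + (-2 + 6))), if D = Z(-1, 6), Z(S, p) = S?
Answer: -1/169 ≈ -0.0059172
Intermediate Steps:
D = -1
T = 5 (T = -1*(-3) + 2 = 3 + 2 = 5)
1/(-34*T + (v(1)*(-3) + (-2 + 6))) = 1/(-34*5 + (1*(-3) + (-2 + 6))) = 1/(-170 + (-3 + 4)) = 1/(-170 + 1) = 1/(-169) = -1/169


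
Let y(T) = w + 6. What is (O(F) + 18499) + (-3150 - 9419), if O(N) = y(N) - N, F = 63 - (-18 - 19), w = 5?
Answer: 5841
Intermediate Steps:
y(T) = 11 (y(T) = 5 + 6 = 11)
F = 100 (F = 63 - 1*(-37) = 63 + 37 = 100)
O(N) = 11 - N
(O(F) + 18499) + (-3150 - 9419) = ((11 - 1*100) + 18499) + (-3150 - 9419) = ((11 - 100) + 18499) - 12569 = (-89 + 18499) - 12569 = 18410 - 12569 = 5841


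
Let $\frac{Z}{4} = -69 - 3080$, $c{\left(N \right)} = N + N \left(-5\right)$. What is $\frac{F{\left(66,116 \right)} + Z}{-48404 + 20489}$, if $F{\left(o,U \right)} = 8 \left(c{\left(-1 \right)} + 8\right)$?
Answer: $\frac{2500}{5583} \approx 0.44779$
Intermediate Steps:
$c{\left(N \right)} = - 4 N$ ($c{\left(N \right)} = N - 5 N = - 4 N$)
$Z = -12596$ ($Z = 4 \left(-69 - 3080\right) = 4 \left(-3149\right) = -12596$)
$F{\left(o,U \right)} = 96$ ($F{\left(o,U \right)} = 8 \left(\left(-4\right) \left(-1\right) + 8\right) = 8 \left(4 + 8\right) = 8 \cdot 12 = 96$)
$\frac{F{\left(66,116 \right)} + Z}{-48404 + 20489} = \frac{96 - 12596}{-48404 + 20489} = - \frac{12500}{-27915} = \left(-12500\right) \left(- \frac{1}{27915}\right) = \frac{2500}{5583}$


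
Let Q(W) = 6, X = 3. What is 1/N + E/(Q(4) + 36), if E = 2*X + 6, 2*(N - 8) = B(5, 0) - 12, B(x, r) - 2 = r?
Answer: 13/21 ≈ 0.61905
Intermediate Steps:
B(x, r) = 2 + r
N = 3 (N = 8 + ((2 + 0) - 12)/2 = 8 + (2 - 12)/2 = 8 + (1/2)*(-10) = 8 - 5 = 3)
E = 12 (E = 2*3 + 6 = 6 + 6 = 12)
1/N + E/(Q(4) + 36) = 1/3 + 12/(6 + 36) = 1/3 + 12/42 = 1/3 + (1/42)*12 = 1/3 + 2/7 = 13/21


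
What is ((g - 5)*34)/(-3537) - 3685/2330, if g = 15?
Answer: -2765209/1648242 ≈ -1.6777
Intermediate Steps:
((g - 5)*34)/(-3537) - 3685/2330 = ((15 - 5)*34)/(-3537) - 3685/2330 = (10*34)*(-1/3537) - 3685*1/2330 = 340*(-1/3537) - 737/466 = -340/3537 - 737/466 = -2765209/1648242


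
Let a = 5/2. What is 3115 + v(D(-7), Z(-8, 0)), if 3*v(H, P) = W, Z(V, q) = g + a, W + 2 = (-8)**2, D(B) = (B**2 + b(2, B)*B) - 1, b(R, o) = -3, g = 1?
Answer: 9407/3 ≈ 3135.7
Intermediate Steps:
a = 5/2 (a = 5*(1/2) = 5/2 ≈ 2.5000)
D(B) = -1 + B**2 - 3*B (D(B) = (B**2 - 3*B) - 1 = -1 + B**2 - 3*B)
W = 62 (W = -2 + (-8)**2 = -2 + 64 = 62)
Z(V, q) = 7/2 (Z(V, q) = 1 + 5/2 = 7/2)
v(H, P) = 62/3 (v(H, P) = (1/3)*62 = 62/3)
3115 + v(D(-7), Z(-8, 0)) = 3115 + 62/3 = 9407/3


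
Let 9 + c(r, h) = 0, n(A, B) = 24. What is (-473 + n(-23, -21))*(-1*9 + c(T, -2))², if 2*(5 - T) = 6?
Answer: -145476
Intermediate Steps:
T = 2 (T = 5 - ½*6 = 5 - 3 = 2)
c(r, h) = -9 (c(r, h) = -9 + 0 = -9)
(-473 + n(-23, -21))*(-1*9 + c(T, -2))² = (-473 + 24)*(-1*9 - 9)² = -449*(-9 - 9)² = -449*(-18)² = -449*324 = -145476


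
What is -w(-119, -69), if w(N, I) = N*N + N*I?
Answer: -22372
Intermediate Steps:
w(N, I) = N² + I*N
-w(-119, -69) = -(-119)*(-69 - 119) = -(-119)*(-188) = -1*22372 = -22372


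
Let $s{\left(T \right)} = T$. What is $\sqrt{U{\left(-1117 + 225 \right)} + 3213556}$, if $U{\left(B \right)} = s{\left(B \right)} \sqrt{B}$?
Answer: $2 \sqrt{803389 - 446 i \sqrt{223}} \approx 1792.7 - 7.4305 i$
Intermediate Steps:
$U{\left(B \right)} = B^{\frac{3}{2}}$ ($U{\left(B \right)} = B \sqrt{B} = B^{\frac{3}{2}}$)
$\sqrt{U{\left(-1117 + 225 \right)} + 3213556} = \sqrt{\left(-1117 + 225\right)^{\frac{3}{2}} + 3213556} = \sqrt{\left(-892\right)^{\frac{3}{2}} + 3213556} = \sqrt{- 1784 i \sqrt{223} + 3213556} = \sqrt{3213556 - 1784 i \sqrt{223}}$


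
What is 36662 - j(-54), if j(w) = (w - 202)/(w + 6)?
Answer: 109970/3 ≈ 36657.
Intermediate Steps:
j(w) = (-202 + w)/(6 + w)
36662 - j(-54) = 36662 - (-202 - 54)/(6 - 54) = 36662 - (-256)/(-48) = 36662 - (-1)*(-256)/48 = 36662 - 1*16/3 = 36662 - 16/3 = 109970/3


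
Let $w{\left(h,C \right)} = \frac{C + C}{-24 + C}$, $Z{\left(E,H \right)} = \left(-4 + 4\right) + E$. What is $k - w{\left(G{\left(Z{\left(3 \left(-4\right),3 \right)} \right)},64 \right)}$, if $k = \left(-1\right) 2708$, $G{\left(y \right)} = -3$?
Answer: $- \frac{13556}{5} \approx -2711.2$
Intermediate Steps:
$Z{\left(E,H \right)} = E$ ($Z{\left(E,H \right)} = 0 + E = E$)
$w{\left(h,C \right)} = \frac{2 C}{-24 + C}$
$k = -2708$
$k - w{\left(G{\left(Z{\left(3 \left(-4\right),3 \right)} \right)},64 \right)} = -2708 - 2 \cdot 64 \frac{1}{-24 + 64} = -2708 - 2 \cdot 64 \cdot \frac{1}{40} = -2708 - \frac{16}{5} = - \frac{13556}{5}$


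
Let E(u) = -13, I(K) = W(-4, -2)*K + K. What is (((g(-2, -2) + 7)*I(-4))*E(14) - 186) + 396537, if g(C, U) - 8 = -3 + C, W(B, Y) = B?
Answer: 394791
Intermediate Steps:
g(C, U) = 5 + C (g(C, U) = 8 + (-3 + C) = 5 + C)
I(K) = -3*K (I(K) = -4*K + K = -3*K)
(((g(-2, -2) + 7)*I(-4))*E(14) - 186) + 396537 = ((((5 - 2) + 7)*(-3*(-4)))*(-13) - 186) + 396537 = (((3 + 7)*12)*(-13) - 186) + 396537 = ((10*12)*(-13) - 186) + 396537 = (120*(-13) - 186) + 396537 = (-1560 - 186) + 396537 = -1746 + 396537 = 394791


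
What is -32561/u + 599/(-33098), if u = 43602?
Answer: -21227338/27752673 ≈ -0.76488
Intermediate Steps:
-32561/u + 599/(-33098) = -32561/43602 + 599/(-33098) = -32561*1/43602 + 599*(-1/33098) = -32561/43602 - 599/33098 = -21227338/27752673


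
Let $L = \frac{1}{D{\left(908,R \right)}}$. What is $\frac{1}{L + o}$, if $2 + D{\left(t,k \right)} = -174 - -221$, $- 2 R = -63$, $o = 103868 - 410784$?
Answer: $- \frac{45}{13811219} \approx -3.2582 \cdot 10^{-6}$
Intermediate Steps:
$o = -306916$
$R = \frac{63}{2}$ ($R = \left(- \frac{1}{2}\right) \left(-63\right) = \frac{63}{2} \approx 31.5$)
$D{\left(t,k \right)} = 45$ ($D{\left(t,k \right)} = -2 - -47 = -2 + \left(-174 + 221\right) = -2 + 47 = 45$)
$L = \frac{1}{45} \approx 0.022222$
$\frac{1}{L + o} = \frac{1}{\frac{1}{45} - 306916} = \frac{1}{- \frac{13811219}{45}} = - \frac{45}{13811219}$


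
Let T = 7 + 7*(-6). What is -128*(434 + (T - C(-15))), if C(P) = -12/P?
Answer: -254848/5 ≈ -50970.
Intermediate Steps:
T = -35 (T = 7 - 42 = -35)
-128*(434 + (T - C(-15))) = -128*(434 + (-35 - (-12)/(-15))) = -128*(434 + (-35 - (-12)*(-1)/15)) = -128*(434 + (-35 - 1*4/5)) = -128*(434 + (-35 - 4/5)) = -128*(434 - 179/5) = -128*1991/5 = -254848/5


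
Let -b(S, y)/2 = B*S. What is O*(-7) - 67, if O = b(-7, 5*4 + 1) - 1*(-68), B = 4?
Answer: -935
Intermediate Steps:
b(S, y) = -8*S
O = 124 (O = -8*(-7) - 1*(-68) = 56 + 68 = 124)
O*(-7) - 67 = 124*(-7) - 67 = -868 - 67 = -935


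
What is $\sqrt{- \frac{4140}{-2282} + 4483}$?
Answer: $\frac{\sqrt{5838694393}}{1141} \approx 66.969$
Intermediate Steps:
$\sqrt{- \frac{4140}{-2282} + 4483} = \sqrt{\left(-4140\right) \left(- \frac{1}{2282}\right) + 4483} = \sqrt{\frac{2070}{1141} + 4483} = \sqrt{\frac{5117173}{1141}} = \frac{\sqrt{5838694393}}{1141}$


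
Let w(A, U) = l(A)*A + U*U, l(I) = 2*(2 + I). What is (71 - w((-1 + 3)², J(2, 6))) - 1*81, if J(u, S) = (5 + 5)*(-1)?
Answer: -158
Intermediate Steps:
J(u, S) = -10 (J(u, S) = 10*(-1) = -10)
l(I) = 4 + 2*I
w(A, U) = U² + A*(4 + 2*A) (w(A, U) = (4 + 2*A)*A + U*U = A*(4 + 2*A) + U² = U² + A*(4 + 2*A))
(71 - w((-1 + 3)², J(2, 6))) - 1*81 = (71 - ((-10)² + 2*(-1 + 3)²*(2 + (-1 + 3)²))) - 1*81 = (71 - (100 + 2*2²*(2 + 2²))) - 81 = (71 - (100 + 2*4*(2 + 4))) - 81 = (71 - (100 + 2*4*6)) - 81 = (71 - (100 + 48)) - 81 = (71 - 1*148) - 81 = (71 - 148) - 81 = -77 - 81 = -158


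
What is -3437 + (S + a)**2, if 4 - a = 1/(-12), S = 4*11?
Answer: -161999/144 ≈ -1125.0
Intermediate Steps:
S = 44
a = 49/12 (a = 4 - 1/(-12) = 4 - 1*(-1/12) = 4 + 1/12 = 49/12 ≈ 4.0833)
-3437 + (S + a)**2 = -3437 + (44 + 49/12)**2 = -3437 + (577/12)**2 = -3437 + 332929/144 = -161999/144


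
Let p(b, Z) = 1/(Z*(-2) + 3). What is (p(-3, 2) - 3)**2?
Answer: 16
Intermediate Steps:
p(b, Z) = 1/(3 - 2*Z) (p(b, Z) = 1/(-2*Z + 3) = 1/(3 - 2*Z))
(p(-3, 2) - 3)**2 = (-1/(-3 + 2*2) - 3)**2 = (-1/(-3 + 4) - 3)**2 = (-1/1 - 3)**2 = (-1*1 - 3)**2 = (-1 - 3)**2 = (-4)**2 = 16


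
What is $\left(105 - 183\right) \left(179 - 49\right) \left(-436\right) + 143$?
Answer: $4421183$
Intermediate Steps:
$\left(105 - 183\right) \left(179 - 49\right) \left(-436\right) + 143 = \left(-78\right) 130 \left(-436\right) + 143 = \left(-10140\right) \left(-436\right) + 143 = 4421040 + 143 = 4421183$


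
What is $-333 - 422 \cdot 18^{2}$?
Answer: $-137061$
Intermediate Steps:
$-333 - 422 \cdot 18^{2} = -333 - 136728 = -137061$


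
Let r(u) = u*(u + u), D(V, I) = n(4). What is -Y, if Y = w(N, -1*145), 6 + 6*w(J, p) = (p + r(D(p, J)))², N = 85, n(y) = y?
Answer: -12763/6 ≈ -2127.2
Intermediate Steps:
D(V, I) = 4
r(u) = 2*u² (r(u) = u*(2*u) = 2*u²)
w(J, p) = -1 + (32 + p)²/6 (w(J, p) = -1 + (p + 2*4²)²/6 = -1 + (p + 2*16)²/6 = -1 + (p + 32)²/6 = -1 + (32 + p)²/6)
Y = 12763/6 (Y = -1 + (32 - 1*145)²/6 = -1 + (32 - 145)²/6 = -1 + (⅙)*(-113)² = -1 + (⅙)*12769 = -1 + 12769/6 = 12763/6 ≈ 2127.2)
-Y = -1*12763/6 = -12763/6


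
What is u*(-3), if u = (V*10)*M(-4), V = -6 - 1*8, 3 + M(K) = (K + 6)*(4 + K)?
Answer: -1260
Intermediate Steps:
M(K) = -3 + (4 + K)*(6 + K) (M(K) = -3 + (K + 6)*(4 + K) = -3 + (6 + K)*(4 + K) = -3 + (4 + K)*(6 + K))
V = -14 (V = -6 - 8 = -14)
u = 420 (u = (-14*10)*(21 + (-4)² + 10*(-4)) = -140*(21 + 16 - 40) = -140*(-3) = 420)
u*(-3) = 420*(-3) = -1260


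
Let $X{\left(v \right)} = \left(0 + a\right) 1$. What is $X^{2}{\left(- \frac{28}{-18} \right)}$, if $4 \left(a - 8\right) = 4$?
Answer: $81$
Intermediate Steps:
$a = 9$ ($a = 8 + \frac{1}{4} \cdot 4 = 8 + 1 = 9$)
$X{\left(v \right)} = 9$ ($X{\left(v \right)} = \left(0 + 9\right) 1 = 9 \cdot 1 = 9$)
$X^{2}{\left(- \frac{28}{-18} \right)} = 9^{2} = 81$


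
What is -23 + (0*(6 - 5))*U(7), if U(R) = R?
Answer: -23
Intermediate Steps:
-23 + (0*(6 - 5))*U(7) = -23 + (0*(6 - 5))*7 = -23 + (0*1)*7 = -23 + 0*7 = -23 + 0 = -23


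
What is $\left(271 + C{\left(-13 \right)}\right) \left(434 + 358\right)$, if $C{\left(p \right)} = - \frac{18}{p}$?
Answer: $\frac{2804472}{13} \approx 2.1573 \cdot 10^{5}$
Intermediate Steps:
$\left(271 + C{\left(-13 \right)}\right) \left(434 + 358\right) = \left(271 - \frac{18}{-13}\right) \left(434 + 358\right) = \left(271 - - \frac{18}{13}\right) 792 = \left(271 + \frac{18}{13}\right) 792 = \frac{3541}{13} \cdot 792 = \frac{2804472}{13}$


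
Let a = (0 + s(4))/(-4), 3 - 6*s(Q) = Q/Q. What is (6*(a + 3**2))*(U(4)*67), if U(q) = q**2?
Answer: 57352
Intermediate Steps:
s(Q) = 1/3 (s(Q) = 1/2 - Q/(6*Q) = 1/2 - 1/6*1 = 1/2 - 1/6 = 1/3)
a = -1/12 (a = (0 + 1/3)/(-4) = (1/3)*(-1/4) = -1/12 ≈ -0.083333)
(6*(a + 3**2))*(U(4)*67) = (6*(-1/12 + 3**2))*(4**2*67) = (6*(-1/12 + 9))*(16*67) = (6*(107/12))*1072 = (107/2)*1072 = 57352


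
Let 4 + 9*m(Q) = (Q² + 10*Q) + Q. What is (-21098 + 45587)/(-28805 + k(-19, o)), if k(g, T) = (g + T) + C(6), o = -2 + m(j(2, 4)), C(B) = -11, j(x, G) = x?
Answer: -220401/259511 ≈ -0.84929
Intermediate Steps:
m(Q) = -4/9 + Q²/9 + 11*Q/9 (m(Q) = -4/9 + ((Q² + 10*Q) + Q)/9 = -4/9 + (Q² + 11*Q)/9 = -4/9 + (Q²/9 + 11*Q/9) = -4/9 + Q²/9 + 11*Q/9)
o = 4/9 (o = -2 + (-4/9 + (⅑)*2² + (11/9)*2) = -2 + (-4/9 + (⅑)*4 + 22/9) = -2 + (-4/9 + 4/9 + 22/9) = -2 + 22/9 = 4/9 ≈ 0.44444)
k(g, T) = -11 + T + g (k(g, T) = (g + T) - 11 = (T + g) - 11 = -11 + T + g)
(-21098 + 45587)/(-28805 + k(-19, o)) = (-21098 + 45587)/(-28805 + (-11 + 4/9 - 19)) = 24489/(-28805 - 266/9) = 24489/(-259511/9) = 24489*(-9/259511) = -220401/259511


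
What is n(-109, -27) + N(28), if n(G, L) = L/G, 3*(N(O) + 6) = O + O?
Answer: 4223/327 ≈ 12.914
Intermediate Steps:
N(O) = -6 + 2*O/3 (N(O) = -6 + (O + O)/3 = -6 + (2*O)/3 = -6 + 2*O/3)
n(-109, -27) + N(28) = -27/(-109) + (-6 + (2/3)*28) = -27*(-1/109) + (-6 + 56/3) = 27/109 + 38/3 = 4223/327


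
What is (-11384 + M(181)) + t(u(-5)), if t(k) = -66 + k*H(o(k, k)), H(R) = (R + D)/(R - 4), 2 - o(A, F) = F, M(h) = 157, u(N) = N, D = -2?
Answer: -33904/3 ≈ -11301.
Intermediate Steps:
o(A, F) = 2 - F
H(R) = (-2 + R)/(-4 + R) (H(R) = (R - 2)/(R - 4) = (-2 + R)/(-4 + R))
t(k) = -66 - k²/(-2 - k) (t(k) = -66 + k*((-2 + (2 - k))/(-4 + (2 - k))) = -66 + k*((-k)/(-2 - k)) = -66 + k*(-k/(-2 - k)) = -66 - k²/(-2 - k))
(-11384 + M(181)) + t(u(-5)) = (-11384 + 157) + (-132 + (-5)² - 66*(-5))/(2 - 5) = -11227 + (-132 + 25 + 330)/(-3) = -11227 - ⅓*223 = -11227 - 223/3 = -33904/3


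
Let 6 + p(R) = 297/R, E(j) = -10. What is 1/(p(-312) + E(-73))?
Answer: -104/1763 ≈ -0.058990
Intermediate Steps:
p(R) = -6 + 297/R
1/(p(-312) + E(-73)) = 1/((-6 + 297/(-312)) - 10) = 1/((-6 + 297*(-1/312)) - 10) = 1/((-6 - 99/104) - 10) = 1/(-723/104 - 10) = 1/(-1763/104) = -104/1763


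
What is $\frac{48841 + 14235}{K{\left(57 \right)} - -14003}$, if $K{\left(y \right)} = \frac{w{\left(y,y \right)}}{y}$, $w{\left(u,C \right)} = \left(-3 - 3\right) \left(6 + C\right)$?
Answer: $\frac{1198444}{265931} \approx 4.5066$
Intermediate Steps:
$w{\left(u,C \right)} = -36 - 6 C$ ($w{\left(u,C \right)} = - 6 \left(6 + C\right) = -36 - 6 C$)
$K{\left(y \right)} = \frac{-36 - 6 y}{y}$
$\frac{48841 + 14235}{K{\left(57 \right)} - -14003} = \frac{48841 + 14235}{\left(-6 - \frac{36}{57}\right) - -14003} = \frac{63076}{\left(-6 - \frac{12}{19}\right) + 14003} = \frac{63076}{- \frac{126}{19} + 14003} = \frac{63076}{\frac{265931}{19}} = 63076 \cdot \frac{19}{265931} = \frac{1198444}{265931}$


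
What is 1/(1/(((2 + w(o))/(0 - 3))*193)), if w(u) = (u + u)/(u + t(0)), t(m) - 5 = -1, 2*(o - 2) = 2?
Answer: -3860/21 ≈ -183.81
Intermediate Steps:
o = 3 (o = 2 + (½)*2 = 2 + 1 = 3)
t(m) = 4 (t(m) = 5 - 1 = 4)
w(u) = 2*u/(4 + u) (w(u) = (u + u)/(u + 4) = (2*u)/(4 + u) = 2*u/(4 + u))
1/(1/(((2 + w(o))/(0 - 3))*193)) = 1/(1/(((2 + 2*3/(4 + 3))/(0 - 3))*193)) = 1/(1/(((2 + 2*3/7)/(-3))*193)) = 1/(1/(((2 + 2*3*(⅐))*(-⅓))*193)) = 1/(1/(((2 + 6/7)*(-⅓))*193)) = 1/(1/(((20/7)*(-⅓))*193)) = 1/(1/(-20/21*193)) = 1/(1/(-3860/21)) = 1/(-21/3860) = -3860/21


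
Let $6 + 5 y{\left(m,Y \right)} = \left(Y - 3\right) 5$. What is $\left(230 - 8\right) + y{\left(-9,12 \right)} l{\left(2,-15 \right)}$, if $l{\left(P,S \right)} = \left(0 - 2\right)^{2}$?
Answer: $\frac{1266}{5} \approx 253.2$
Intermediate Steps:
$l{\left(P,S \right)} = 4$ ($l{\left(P,S \right)} = \left(-2\right)^{2} = 4$)
$y{\left(m,Y \right)} = - \frac{21}{5} + Y$ ($y{\left(m,Y \right)} = - \frac{6}{5} + \frac{\left(Y - 3\right) 5}{5} = - \frac{6}{5} + \frac{\left(-3 + Y\right) 5}{5} = - \frac{6}{5} + \frac{-15 + 5 Y}{5} = - \frac{6}{5} + \left(-3 + Y\right) = - \frac{21}{5} + Y$)
$\left(230 - 8\right) + y{\left(-9,12 \right)} l{\left(2,-15 \right)} = \left(230 - 8\right) + \left(- \frac{21}{5} + 12\right) 4 = \left(230 - 8\right) + \frac{39}{5} \cdot 4 = 222 + \frac{156}{5} = \frac{1266}{5}$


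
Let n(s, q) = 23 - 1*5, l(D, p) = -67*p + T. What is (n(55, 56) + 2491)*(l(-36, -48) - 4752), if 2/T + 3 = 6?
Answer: -11556454/3 ≈ -3.8522e+6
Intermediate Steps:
T = ⅔ (T = 2/(-3 + 6) = 2/3 = 2*(⅓) = ⅔ ≈ 0.66667)
l(D, p) = ⅔ - 67*p (l(D, p) = -67*p + ⅔ = ⅔ - 67*p)
n(s, q) = 18 (n(s, q) = 23 - 5 = 18)
(n(55, 56) + 2491)*(l(-36, -48) - 4752) = (18 + 2491)*((⅔ - 67*(-48)) - 4752) = 2509*((⅔ + 3216) - 4752) = 2509*(9650/3 - 4752) = 2509*(-4606/3) = -11556454/3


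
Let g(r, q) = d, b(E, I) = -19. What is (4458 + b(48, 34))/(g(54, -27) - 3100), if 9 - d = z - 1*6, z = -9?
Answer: -4439/3076 ≈ -1.4431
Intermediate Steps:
d = 24 (d = 9 - (-9 - 1*6) = 9 - (-9 - 6) = 9 - 1*(-15) = 9 + 15 = 24)
g(r, q) = 24
(4458 + b(48, 34))/(g(54, -27) - 3100) = (4458 - 19)/(24 - 3100) = 4439/(-3076) = 4439*(-1/3076) = -4439/3076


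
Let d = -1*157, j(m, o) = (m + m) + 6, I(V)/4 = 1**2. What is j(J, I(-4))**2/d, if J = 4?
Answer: -196/157 ≈ -1.2484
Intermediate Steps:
I(V) = 4 (I(V) = 4*1**2 = 4*1 = 4)
j(m, o) = 6 + 2*m (j(m, o) = 2*m + 6 = 6 + 2*m)
d = -157
j(J, I(-4))**2/d = (6 + 2*4)**2/(-157) = (6 + 8)**2*(-1/157) = 14**2*(-1/157) = 196*(-1/157) = -196/157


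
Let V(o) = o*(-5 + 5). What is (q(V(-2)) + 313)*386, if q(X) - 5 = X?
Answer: 122748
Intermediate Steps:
V(o) = 0 (V(o) = o*0 = 0)
q(X) = 5 + X
(q(V(-2)) + 313)*386 = ((5 + 0) + 313)*386 = (5 + 313)*386 = 318*386 = 122748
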